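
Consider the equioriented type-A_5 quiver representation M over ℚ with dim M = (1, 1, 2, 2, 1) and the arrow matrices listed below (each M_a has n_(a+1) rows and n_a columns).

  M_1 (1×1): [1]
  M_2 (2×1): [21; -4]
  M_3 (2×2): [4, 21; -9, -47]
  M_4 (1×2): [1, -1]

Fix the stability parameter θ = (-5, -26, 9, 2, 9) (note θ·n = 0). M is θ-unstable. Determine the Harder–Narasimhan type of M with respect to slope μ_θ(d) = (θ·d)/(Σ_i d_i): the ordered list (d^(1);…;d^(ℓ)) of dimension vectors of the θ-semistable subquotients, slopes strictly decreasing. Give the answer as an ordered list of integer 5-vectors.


Barcode: M ≅ I[1,5], I[3,4]. HN layers by μ_θ (3 steps, strictly decreasing):
  μ^(1)=9; μ^(2)=11/2; μ^(3)=-31/2

((0, 0, 0, 0, 1); (0, 0, 2, 2, 0); (1, 1, 0, 0, 0))


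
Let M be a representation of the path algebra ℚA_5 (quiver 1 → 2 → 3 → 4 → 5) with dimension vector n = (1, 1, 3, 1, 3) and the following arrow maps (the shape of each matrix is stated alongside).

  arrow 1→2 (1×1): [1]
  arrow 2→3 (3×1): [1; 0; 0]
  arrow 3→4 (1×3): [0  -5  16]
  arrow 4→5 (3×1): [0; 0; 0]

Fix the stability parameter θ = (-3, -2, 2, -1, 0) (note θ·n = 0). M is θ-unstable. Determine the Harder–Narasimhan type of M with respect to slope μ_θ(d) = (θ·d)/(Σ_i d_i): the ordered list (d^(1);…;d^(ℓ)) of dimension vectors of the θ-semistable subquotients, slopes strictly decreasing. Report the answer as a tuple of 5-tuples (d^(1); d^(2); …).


Via rank(M_{q-1}∘⋯∘M_p): M ≅ I[1,3], I[3,3], I[3,4], I[5,5]^3.
μ_θ-semistable layers: μ^(1)=2; μ^(2)=1/2; μ^(3)=0; μ^(4)=-2; μ^(5)=-3

((0, 0, 2, 0, 0); (0, 0, 1, 1, 0); (0, 0, 0, 0, 3); (0, 1, 0, 0, 0); (1, 0, 0, 0, 0))


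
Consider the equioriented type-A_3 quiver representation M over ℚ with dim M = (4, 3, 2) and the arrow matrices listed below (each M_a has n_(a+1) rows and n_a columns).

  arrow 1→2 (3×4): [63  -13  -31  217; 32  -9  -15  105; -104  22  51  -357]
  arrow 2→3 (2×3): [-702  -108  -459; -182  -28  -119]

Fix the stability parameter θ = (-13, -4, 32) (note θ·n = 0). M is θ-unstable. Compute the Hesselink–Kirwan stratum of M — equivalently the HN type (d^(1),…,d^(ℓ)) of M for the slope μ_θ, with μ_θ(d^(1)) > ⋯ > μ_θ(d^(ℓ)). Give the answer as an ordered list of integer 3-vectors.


Barcode: M ≅ I[1,1], I[1,2]^2, I[1,3], I[3,3]. HN layers by μ_θ (3 steps, strictly decreasing):
  μ^(1)=32; μ^(2)=-4; μ^(3)=-13

((0, 0, 2); (0, 3, 0); (4, 0, 0))


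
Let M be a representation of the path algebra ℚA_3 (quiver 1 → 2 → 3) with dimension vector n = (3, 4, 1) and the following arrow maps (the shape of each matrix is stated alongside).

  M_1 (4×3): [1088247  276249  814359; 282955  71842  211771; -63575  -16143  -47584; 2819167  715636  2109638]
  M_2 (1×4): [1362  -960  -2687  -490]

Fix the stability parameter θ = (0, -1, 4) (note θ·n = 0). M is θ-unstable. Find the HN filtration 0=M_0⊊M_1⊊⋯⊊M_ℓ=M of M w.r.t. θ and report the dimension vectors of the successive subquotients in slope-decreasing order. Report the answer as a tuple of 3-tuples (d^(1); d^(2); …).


Via rank(M_{q-1}∘⋯∘M_p): M ≅ I[1,2]^2, I[1,3], I[2,2].
μ_θ-semistable layers: μ^(1)=4; μ^(2)=-1/2; μ^(3)=-1

((0, 0, 1); (3, 3, 0); (0, 1, 0))


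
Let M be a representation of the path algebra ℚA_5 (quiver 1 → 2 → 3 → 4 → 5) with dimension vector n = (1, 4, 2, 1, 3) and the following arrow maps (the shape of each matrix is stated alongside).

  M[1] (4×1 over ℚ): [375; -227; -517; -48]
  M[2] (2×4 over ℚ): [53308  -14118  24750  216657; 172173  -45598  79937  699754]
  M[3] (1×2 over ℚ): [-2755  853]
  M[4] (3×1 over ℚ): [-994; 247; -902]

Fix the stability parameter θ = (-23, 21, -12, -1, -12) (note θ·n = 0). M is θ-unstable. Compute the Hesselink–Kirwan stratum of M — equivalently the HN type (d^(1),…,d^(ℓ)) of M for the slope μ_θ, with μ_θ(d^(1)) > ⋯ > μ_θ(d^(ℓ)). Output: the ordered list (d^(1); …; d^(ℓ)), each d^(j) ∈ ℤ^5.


Interval decomposition of M: I[1,2], I[2,2], I[2,3], I[2,5], I[5,5]^2.
HN type (ℓ=5): μ^(1)=21; μ^(2)=9/2; μ^(3)=-1; μ^(4)=-12; μ^(5)=-23

((0, 2, 0, 0, 0); (0, 1, 1, 0, 0); (0, 1, 1, 1, 1); (0, 0, 0, 0, 2); (1, 0, 0, 0, 0))


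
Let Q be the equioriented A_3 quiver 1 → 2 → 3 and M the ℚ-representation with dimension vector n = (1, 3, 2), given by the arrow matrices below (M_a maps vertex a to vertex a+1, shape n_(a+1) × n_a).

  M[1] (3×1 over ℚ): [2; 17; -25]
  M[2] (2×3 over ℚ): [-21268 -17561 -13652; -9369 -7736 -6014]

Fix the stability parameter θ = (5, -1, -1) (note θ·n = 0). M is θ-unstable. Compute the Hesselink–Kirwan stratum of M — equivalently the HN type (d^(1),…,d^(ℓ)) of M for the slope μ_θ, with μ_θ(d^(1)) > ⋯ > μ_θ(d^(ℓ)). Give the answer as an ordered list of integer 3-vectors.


Interval decomposition of M: I[1,3], I[2,2], I[2,3].
HN type (ℓ=2): μ^(1)=1; μ^(2)=-1

((1, 1, 1); (0, 2, 1))


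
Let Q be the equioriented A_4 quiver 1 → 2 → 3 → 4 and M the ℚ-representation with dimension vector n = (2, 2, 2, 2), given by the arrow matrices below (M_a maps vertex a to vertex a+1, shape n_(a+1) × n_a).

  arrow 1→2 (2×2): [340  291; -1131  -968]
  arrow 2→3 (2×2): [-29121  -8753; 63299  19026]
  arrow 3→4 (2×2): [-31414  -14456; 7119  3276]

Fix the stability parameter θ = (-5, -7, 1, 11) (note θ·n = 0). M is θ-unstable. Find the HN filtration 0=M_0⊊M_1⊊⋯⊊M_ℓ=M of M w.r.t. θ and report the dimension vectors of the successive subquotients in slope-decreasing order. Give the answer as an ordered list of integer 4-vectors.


Barcode: M ≅ I[1,3], I[1,4], I[4,4]. HN layers by μ_θ (3 steps, strictly decreasing):
  μ^(1)=11; μ^(2)=1; μ^(3)=-6

((0, 0, 0, 2); (0, 0, 2, 0); (2, 2, 0, 0))


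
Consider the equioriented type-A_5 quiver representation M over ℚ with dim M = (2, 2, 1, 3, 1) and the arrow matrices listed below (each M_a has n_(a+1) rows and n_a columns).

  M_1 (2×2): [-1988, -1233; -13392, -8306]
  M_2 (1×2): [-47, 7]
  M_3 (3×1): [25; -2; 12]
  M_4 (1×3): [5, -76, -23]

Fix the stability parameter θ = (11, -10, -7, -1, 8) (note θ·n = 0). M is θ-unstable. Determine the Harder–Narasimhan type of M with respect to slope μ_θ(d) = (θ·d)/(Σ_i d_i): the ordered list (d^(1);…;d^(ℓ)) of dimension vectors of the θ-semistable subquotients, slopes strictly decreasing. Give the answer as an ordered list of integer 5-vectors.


Interval decomposition of M: I[1,2], I[1,5], I[4,4]^2.
HN type (ℓ=4): μ^(1)=8; μ^(2)=1/2; μ^(3)=-1; μ^(4)=-2

((0, 0, 0, 0, 1); (1, 1, 0, 0, 0); (0, 0, 0, 3, 0); (1, 1, 1, 0, 0))


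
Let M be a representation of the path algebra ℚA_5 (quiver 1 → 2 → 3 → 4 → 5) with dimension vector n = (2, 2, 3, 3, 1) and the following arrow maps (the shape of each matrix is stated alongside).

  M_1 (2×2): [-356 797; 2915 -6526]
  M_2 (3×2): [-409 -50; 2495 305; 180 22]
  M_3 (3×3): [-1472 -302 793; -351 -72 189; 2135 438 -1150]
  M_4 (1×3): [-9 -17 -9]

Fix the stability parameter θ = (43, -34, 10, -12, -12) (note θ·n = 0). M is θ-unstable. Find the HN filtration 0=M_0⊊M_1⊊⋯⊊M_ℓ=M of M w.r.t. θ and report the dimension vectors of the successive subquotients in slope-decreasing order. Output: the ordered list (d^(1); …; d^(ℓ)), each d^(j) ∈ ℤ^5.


Barcode: M ≅ I[1,3], I[1,4], I[3,4], I[4,5]. HN layers by μ_θ (5 steps, strictly decreasing):
  μ^(1)=10; μ^(2)=9/2; μ^(3)=7/4; μ^(4)=-1; μ^(5)=-12

((0, 0, 1, 0, 0); (1, 1, 0, 0, 0); (1, 1, 1, 1, 0); (0, 0, 1, 1, 0); (0, 0, 0, 1, 1))


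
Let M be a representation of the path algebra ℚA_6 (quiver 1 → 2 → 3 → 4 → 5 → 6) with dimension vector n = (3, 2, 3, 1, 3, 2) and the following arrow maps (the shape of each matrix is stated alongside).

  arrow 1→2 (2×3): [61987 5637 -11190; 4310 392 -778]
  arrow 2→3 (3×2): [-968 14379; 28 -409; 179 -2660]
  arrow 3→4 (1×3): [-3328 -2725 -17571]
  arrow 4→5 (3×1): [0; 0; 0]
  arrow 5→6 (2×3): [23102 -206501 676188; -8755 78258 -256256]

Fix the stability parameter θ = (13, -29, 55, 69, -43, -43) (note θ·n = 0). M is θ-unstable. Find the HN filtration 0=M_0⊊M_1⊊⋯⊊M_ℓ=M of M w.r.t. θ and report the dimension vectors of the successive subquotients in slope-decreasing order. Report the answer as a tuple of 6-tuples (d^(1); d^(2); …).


Interval decomposition of M: I[1,1], I[1,3], I[1,4], I[3,3], I[5,5], I[5,6]^2.
HN type (ℓ=5): μ^(1)=69; μ^(2)=55; μ^(3)=13; μ^(4)=-8; μ^(5)=-43

((0, 0, 0, 1, 0, 0); (0, 0, 3, 0, 0, 0); (1, 0, 0, 0, 0, 0); (2, 2, 0, 0, 0, 0); (0, 0, 0, 0, 3, 2))


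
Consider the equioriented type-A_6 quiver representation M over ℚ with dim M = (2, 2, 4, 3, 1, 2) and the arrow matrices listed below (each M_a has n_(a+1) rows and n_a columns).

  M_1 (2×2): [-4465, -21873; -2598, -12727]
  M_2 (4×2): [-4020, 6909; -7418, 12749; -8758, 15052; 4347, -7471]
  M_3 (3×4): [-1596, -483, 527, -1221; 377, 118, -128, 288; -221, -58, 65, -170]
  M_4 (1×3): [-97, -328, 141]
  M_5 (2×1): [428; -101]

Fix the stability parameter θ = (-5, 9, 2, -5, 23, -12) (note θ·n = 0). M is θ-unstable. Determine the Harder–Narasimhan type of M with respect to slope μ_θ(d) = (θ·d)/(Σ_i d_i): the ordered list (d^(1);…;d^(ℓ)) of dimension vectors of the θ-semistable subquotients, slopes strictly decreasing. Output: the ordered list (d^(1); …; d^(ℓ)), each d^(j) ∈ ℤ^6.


Interval decomposition of M: I[1,4], I[1,6], I[3,3], I[3,4], I[6,6].
HN type (ℓ=5): μ^(1)=11/2; μ^(2)=2; μ^(3)=-3/2; μ^(4)=-5; μ^(5)=-12

((0, 0, 0, 0, 1, 1); (0, 2, 3, 2, 0, 0); (0, 0, 1, 1, 0, 0); (2, 0, 0, 0, 0, 0); (0, 0, 0, 0, 0, 1))


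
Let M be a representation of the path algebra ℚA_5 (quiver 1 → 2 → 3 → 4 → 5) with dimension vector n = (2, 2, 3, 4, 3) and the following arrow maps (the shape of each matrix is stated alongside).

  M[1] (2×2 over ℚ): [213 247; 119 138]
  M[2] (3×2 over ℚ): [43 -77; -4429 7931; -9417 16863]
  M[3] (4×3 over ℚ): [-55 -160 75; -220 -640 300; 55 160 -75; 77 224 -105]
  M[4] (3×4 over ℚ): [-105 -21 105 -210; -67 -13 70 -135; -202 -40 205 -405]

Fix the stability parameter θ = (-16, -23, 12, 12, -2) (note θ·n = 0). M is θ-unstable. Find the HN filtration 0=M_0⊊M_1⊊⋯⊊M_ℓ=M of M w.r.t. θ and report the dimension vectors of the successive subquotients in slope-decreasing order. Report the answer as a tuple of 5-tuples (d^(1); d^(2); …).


Via rank(M_{q-1}∘⋯∘M_p): M ≅ I[1,2], I[1,3], I[3,3], I[3,4], I[4,4], I[4,5]^2, I[5,5].
μ_θ-semistable layers: μ^(1)=12; μ^(2)=5; μ^(3)=-2; μ^(4)=-39/2

((0, 0, 3, 2, 0); (0, 0, 0, 2, 2); (0, 0, 0, 0, 1); (2, 2, 0, 0, 0))


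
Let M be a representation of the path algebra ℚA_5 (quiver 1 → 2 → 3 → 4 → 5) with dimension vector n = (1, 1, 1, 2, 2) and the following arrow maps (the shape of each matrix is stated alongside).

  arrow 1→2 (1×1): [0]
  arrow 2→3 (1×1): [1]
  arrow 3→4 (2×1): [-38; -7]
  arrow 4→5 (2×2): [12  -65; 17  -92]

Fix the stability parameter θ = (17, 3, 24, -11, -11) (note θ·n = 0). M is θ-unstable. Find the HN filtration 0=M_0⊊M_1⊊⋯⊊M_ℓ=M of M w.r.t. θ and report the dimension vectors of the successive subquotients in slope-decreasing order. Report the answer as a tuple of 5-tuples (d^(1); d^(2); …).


Via rank(M_{q-1}∘⋯∘M_p): M ≅ I[1,1], I[2,5], I[4,5].
μ_θ-semistable layers: μ^(1)=17; μ^(2)=5/4; μ^(3)=-11

((1, 0, 0, 0, 0); (0, 1, 1, 1, 1); (0, 0, 0, 1, 1))


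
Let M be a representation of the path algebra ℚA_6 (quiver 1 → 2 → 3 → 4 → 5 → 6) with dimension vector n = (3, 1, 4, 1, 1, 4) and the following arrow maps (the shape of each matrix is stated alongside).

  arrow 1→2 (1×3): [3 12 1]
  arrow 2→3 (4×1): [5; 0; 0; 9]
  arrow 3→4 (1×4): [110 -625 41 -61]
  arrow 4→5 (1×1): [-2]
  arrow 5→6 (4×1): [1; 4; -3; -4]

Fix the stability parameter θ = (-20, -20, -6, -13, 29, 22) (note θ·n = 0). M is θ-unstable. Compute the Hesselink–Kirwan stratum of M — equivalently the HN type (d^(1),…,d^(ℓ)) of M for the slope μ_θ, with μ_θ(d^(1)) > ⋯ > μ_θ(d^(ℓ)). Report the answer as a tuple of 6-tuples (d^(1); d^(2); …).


Barcode: M ≅ I[1,1]^2, I[1,6], I[3,3]^3, I[6,6]^3. HN layers by μ_θ (5 steps, strictly decreasing):
  μ^(1)=51/2; μ^(2)=22; μ^(3)=-6; μ^(4)=-19/2; μ^(5)=-20

((0, 0, 0, 0, 1, 1); (0, 0, 0, 0, 0, 3); (0, 0, 3, 0, 0, 0); (0, 0, 1, 1, 0, 0); (3, 1, 0, 0, 0, 0))


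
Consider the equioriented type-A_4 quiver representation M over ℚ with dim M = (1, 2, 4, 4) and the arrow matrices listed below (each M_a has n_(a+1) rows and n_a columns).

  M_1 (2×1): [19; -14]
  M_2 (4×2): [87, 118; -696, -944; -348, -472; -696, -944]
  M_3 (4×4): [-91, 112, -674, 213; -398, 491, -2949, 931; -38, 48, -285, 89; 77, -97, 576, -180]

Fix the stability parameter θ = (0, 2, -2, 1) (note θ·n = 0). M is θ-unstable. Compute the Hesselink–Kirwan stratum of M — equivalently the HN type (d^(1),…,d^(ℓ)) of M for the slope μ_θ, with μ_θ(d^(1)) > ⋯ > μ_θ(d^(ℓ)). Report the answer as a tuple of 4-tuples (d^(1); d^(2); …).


Barcode: M ≅ I[1,4], I[2,2], I[3,4]^3. HN layers by μ_θ (4 steps, strictly decreasing):
  μ^(1)=2; μ^(2)=1; μ^(3)=0; μ^(4)=-2

((0, 1, 0, 0); (0, 0, 0, 4); (1, 1, 1, 0); (0, 0, 3, 0))


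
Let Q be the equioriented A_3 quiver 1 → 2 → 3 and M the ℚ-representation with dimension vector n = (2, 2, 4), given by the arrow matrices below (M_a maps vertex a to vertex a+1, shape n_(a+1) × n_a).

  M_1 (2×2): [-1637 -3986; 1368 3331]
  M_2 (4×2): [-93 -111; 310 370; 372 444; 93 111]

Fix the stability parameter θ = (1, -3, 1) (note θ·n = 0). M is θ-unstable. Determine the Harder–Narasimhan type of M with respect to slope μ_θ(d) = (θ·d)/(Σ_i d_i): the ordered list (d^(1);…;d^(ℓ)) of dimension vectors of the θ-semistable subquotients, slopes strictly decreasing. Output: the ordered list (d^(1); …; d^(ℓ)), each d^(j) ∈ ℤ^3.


Barcode: M ≅ I[1,2], I[1,3], I[3,3]^3. HN layers by μ_θ (2 steps, strictly decreasing):
  μ^(1)=1; μ^(2)=-1

((0, 0, 4); (2, 2, 0))


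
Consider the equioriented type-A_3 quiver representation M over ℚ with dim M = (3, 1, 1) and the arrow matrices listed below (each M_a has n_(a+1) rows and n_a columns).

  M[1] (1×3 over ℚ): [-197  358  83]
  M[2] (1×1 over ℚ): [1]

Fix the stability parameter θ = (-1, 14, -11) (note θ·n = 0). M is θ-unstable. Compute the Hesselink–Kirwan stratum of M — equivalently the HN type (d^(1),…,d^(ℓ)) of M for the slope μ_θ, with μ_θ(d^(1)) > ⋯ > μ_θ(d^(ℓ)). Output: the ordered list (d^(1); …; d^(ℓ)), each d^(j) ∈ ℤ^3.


Barcode: M ≅ I[1,1]^2, I[1,3]. HN layers by μ_θ (2 steps, strictly decreasing):
  μ^(1)=3/2; μ^(2)=-1

((0, 1, 1); (3, 0, 0))


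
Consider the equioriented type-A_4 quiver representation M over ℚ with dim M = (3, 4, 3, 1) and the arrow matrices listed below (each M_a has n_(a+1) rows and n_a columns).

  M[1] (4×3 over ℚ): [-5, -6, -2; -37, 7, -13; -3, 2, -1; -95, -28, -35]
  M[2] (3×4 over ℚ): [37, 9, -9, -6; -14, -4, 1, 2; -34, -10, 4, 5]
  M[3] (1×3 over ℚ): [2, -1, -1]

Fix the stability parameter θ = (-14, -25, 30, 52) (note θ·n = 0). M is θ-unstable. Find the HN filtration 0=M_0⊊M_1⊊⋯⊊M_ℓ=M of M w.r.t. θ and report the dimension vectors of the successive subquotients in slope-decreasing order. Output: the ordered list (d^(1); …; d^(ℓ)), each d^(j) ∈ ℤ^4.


Barcode: M ≅ I[1,3]^2, I[1,4], I[2,2]. HN layers by μ_θ (4 steps, strictly decreasing):
  μ^(1)=52; μ^(2)=30; μ^(3)=-39/2; μ^(4)=-25

((0, 0, 0, 1); (0, 0, 3, 0); (3, 3, 0, 0); (0, 1, 0, 0))


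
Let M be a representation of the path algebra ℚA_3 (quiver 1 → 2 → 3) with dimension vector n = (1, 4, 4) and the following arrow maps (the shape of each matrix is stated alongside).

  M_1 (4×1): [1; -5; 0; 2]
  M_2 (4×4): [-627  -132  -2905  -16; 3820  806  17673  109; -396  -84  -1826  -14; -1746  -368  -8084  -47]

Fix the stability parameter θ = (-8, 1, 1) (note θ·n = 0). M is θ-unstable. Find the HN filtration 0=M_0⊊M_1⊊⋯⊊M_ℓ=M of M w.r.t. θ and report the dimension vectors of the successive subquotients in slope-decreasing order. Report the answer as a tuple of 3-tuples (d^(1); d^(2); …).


Barcode: M ≅ I[1,3], I[2,2], I[2,3]^2, I[3,3]. HN layers by μ_θ (2 steps, strictly decreasing):
  μ^(1)=1; μ^(2)=-8

((0, 4, 4); (1, 0, 0))


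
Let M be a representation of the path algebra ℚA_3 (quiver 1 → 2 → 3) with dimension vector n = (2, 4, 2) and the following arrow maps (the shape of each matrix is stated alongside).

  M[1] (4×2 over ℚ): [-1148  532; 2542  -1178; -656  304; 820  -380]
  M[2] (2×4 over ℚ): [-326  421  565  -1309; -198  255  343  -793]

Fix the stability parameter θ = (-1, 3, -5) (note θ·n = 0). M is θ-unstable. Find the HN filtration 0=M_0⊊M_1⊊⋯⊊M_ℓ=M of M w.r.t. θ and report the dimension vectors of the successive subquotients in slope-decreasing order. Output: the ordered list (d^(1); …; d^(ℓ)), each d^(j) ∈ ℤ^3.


Interval decomposition of M: I[1,1], I[1,3], I[2,2]^2, I[2,3].
HN type (ℓ=2): μ^(1)=3; μ^(2)=-1

((0, 2, 0); (2, 2, 2))


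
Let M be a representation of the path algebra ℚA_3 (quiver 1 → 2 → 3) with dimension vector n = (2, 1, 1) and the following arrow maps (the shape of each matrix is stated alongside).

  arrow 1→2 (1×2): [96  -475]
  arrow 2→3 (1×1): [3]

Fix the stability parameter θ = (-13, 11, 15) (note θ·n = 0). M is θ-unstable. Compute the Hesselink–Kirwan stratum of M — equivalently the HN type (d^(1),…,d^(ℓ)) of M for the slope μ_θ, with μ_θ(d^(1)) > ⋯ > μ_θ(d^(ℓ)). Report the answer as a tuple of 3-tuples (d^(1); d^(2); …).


Barcode: M ≅ I[1,1], I[1,3]. HN layers by μ_θ (3 steps, strictly decreasing):
  μ^(1)=15; μ^(2)=11; μ^(3)=-13

((0, 0, 1); (0, 1, 0); (2, 0, 0))


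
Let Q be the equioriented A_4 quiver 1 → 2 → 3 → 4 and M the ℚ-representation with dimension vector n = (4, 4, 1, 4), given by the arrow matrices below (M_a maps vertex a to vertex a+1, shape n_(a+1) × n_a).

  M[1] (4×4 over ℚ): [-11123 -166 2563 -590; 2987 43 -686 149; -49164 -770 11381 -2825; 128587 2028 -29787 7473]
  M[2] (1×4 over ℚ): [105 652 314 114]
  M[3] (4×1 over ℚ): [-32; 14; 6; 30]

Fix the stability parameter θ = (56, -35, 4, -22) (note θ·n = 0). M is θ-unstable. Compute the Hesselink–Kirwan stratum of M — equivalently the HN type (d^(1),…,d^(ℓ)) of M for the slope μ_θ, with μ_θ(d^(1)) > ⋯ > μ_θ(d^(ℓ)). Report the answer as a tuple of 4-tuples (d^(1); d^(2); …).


Interval decomposition of M: I[1,2]^3, I[1,4], I[4,4]^3.
HN type (ℓ=3): μ^(1)=21/2; μ^(2)=3/4; μ^(3)=-22

((3, 3, 0, 0); (1, 1, 1, 1); (0, 0, 0, 3))


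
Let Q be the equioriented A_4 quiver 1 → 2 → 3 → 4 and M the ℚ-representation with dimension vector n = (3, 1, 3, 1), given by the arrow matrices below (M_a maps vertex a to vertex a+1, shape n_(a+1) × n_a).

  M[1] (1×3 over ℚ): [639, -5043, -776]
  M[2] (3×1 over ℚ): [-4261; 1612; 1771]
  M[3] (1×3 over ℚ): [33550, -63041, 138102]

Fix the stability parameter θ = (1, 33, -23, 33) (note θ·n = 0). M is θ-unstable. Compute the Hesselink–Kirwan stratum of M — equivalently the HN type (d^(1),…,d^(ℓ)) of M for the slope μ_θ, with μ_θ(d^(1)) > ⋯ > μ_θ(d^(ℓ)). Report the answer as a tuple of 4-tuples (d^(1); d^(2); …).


Interval decomposition of M: I[1,1]^2, I[1,3], I[3,3], I[3,4].
HN type (ℓ=4): μ^(1)=33; μ^(2)=5; μ^(3)=1; μ^(4)=-23

((0, 0, 0, 1); (0, 1, 1, 0); (3, 0, 0, 0); (0, 0, 2, 0))


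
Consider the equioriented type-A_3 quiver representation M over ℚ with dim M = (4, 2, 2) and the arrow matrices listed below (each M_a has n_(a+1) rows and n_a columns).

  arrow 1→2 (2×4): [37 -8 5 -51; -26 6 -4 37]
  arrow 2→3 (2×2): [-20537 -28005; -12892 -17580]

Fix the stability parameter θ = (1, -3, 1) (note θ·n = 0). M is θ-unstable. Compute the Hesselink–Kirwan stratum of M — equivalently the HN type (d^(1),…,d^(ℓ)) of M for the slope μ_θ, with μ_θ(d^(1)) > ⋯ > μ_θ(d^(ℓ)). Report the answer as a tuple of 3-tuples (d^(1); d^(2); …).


Barcode: M ≅ I[1,1]^2, I[1,2], I[1,3], I[3,3]. HN layers by μ_θ (2 steps, strictly decreasing):
  μ^(1)=1; μ^(2)=-1

((2, 0, 2); (2, 2, 0))


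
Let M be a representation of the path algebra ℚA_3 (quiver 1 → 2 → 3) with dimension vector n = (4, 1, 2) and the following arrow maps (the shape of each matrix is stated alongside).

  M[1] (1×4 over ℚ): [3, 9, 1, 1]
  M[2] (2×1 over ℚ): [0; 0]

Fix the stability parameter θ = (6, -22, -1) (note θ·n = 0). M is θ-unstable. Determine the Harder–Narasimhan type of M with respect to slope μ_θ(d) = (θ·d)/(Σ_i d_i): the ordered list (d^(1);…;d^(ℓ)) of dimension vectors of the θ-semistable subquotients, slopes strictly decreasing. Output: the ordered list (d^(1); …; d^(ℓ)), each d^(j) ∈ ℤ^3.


Via rank(M_{q-1}∘⋯∘M_p): M ≅ I[1,1]^3, I[1,2], I[3,3]^2.
μ_θ-semistable layers: μ^(1)=6; μ^(2)=-1; μ^(3)=-8

((3, 0, 0); (0, 0, 2); (1, 1, 0))


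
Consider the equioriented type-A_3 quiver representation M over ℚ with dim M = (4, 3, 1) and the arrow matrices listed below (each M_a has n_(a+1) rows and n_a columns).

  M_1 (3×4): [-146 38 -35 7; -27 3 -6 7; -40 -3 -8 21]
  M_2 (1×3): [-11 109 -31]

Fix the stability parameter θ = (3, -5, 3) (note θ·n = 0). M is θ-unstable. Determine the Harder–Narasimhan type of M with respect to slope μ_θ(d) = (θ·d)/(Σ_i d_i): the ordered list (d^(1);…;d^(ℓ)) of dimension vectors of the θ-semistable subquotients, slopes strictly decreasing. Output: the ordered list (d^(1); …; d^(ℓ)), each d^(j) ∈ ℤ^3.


Via rank(M_{q-1}∘⋯∘M_p): M ≅ I[1,1], I[1,2]^2, I[1,3].
μ_θ-semistable layers: μ^(1)=3; μ^(2)=-1

((1, 0, 1); (3, 3, 0))


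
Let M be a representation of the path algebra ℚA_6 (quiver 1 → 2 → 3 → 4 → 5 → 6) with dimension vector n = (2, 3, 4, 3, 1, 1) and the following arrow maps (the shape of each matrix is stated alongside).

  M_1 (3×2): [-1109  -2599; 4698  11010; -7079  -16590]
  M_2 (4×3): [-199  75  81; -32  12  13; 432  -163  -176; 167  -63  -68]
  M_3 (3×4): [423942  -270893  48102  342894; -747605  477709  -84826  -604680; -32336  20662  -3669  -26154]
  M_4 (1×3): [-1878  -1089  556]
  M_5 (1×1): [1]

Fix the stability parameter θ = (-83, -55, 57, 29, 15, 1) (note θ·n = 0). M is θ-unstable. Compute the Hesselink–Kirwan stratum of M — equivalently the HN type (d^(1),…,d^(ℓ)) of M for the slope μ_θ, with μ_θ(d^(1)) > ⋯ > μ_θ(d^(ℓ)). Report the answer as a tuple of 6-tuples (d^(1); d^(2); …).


Interval decomposition of M: I[1,4], I[1,6], I[2,4], I[3,3].
HN type (ℓ=5): μ^(1)=57; μ^(2)=43; μ^(3)=51/2; μ^(4)=-55; μ^(5)=-83

((0, 0, 1, 0, 0, 0); (0, 0, 2, 2, 0, 0); (0, 0, 1, 1, 1, 1); (0, 3, 0, 0, 0, 0); (2, 0, 0, 0, 0, 0))


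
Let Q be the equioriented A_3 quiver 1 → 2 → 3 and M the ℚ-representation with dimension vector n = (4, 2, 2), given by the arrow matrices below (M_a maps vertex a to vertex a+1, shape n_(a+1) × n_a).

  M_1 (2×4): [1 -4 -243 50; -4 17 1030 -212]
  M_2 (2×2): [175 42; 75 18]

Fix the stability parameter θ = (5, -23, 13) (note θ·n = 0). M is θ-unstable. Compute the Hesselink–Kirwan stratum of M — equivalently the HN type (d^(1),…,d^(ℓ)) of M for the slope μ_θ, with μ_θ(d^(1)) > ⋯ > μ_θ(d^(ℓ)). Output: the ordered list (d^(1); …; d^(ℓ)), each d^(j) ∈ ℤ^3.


Interval decomposition of M: I[1,1]^2, I[1,2], I[1,3], I[3,3].
HN type (ℓ=3): μ^(1)=13; μ^(2)=5; μ^(3)=-9

((0, 0, 2); (2, 0, 0); (2, 2, 0))


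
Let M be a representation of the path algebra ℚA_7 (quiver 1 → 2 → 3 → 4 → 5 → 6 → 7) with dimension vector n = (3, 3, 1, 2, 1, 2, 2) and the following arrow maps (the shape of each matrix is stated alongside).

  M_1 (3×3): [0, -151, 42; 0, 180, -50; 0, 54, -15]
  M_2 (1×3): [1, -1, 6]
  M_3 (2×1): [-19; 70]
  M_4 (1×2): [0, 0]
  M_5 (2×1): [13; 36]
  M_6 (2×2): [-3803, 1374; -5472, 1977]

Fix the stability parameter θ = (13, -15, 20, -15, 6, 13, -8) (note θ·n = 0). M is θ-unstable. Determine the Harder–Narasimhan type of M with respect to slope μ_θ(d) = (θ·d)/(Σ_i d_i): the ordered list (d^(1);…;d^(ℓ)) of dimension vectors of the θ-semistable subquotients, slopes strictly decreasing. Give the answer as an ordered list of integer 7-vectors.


Barcode: M ≅ I[1,1], I[1,2], I[1,4], I[2,2], I[4,4], I[5,7], I[6,7]. HN layers by μ_θ (5 steps, strictly decreasing):
  μ^(1)=13; μ^(2)=11/3; μ^(3)=5/2; μ^(4)=-1; μ^(5)=-15

((1, 0, 0, 0, 0, 0, 0); (0, 0, 0, 0, 1, 1, 1); (0, 0, 1, 1, 0, 1, 1); (2, 2, 0, 0, 0, 0, 0); (0, 1, 0, 1, 0, 0, 0))


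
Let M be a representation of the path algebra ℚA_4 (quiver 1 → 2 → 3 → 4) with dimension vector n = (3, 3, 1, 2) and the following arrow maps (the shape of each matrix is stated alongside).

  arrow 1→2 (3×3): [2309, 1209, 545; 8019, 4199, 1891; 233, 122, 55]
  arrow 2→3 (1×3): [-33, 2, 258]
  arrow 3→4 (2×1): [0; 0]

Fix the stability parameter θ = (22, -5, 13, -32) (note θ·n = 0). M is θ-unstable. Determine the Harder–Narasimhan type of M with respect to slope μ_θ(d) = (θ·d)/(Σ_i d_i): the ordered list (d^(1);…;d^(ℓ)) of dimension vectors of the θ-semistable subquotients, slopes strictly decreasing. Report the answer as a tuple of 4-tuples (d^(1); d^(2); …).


Barcode: M ≅ I[1,2]^2, I[1,3], I[4,4]^2. HN layers by μ_θ (3 steps, strictly decreasing):
  μ^(1)=13; μ^(2)=17/2; μ^(3)=-32

((0, 0, 1, 0); (3, 3, 0, 0); (0, 0, 0, 2))


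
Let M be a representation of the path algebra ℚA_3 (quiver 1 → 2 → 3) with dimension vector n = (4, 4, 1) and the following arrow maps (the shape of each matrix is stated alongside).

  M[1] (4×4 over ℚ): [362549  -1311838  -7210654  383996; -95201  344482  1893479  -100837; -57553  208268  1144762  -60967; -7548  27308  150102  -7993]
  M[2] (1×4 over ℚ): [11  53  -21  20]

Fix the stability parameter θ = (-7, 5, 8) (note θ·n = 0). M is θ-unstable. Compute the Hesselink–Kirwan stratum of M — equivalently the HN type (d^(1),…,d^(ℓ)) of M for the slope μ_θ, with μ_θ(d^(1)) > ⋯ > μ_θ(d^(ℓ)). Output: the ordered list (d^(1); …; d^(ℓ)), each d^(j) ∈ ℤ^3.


Barcode: M ≅ I[1,2]^3, I[1,3]. HN layers by μ_θ (3 steps, strictly decreasing):
  μ^(1)=8; μ^(2)=5; μ^(3)=-7

((0, 0, 1); (0, 4, 0); (4, 0, 0))


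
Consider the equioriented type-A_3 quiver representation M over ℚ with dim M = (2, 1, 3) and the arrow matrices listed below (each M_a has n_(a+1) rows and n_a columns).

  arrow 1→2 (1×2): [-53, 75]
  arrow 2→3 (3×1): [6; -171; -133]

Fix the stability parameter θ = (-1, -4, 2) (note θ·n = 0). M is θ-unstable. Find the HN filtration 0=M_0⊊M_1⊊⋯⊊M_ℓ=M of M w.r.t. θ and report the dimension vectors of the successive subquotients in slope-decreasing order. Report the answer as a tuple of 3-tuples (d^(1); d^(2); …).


Interval decomposition of M: I[1,1], I[1,3], I[3,3]^2.
HN type (ℓ=3): μ^(1)=2; μ^(2)=-1; μ^(3)=-5/2

((0, 0, 3); (1, 0, 0); (1, 1, 0))


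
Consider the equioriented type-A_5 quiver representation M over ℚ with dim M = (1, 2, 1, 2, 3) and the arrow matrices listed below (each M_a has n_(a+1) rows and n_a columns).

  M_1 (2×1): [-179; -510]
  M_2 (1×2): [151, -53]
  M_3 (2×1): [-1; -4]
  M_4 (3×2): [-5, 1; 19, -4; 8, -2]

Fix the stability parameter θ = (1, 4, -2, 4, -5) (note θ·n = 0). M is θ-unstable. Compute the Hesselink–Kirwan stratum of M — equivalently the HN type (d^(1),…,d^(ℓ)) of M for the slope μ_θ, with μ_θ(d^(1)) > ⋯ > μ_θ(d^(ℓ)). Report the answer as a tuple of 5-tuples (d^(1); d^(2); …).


Via rank(M_{q-1}∘⋯∘M_p): M ≅ I[1,5], I[2,2], I[4,5], I[5,5].
μ_θ-semistable layers: μ^(1)=4; μ^(2)=2/5; μ^(3)=-1/2; μ^(4)=-5

((0, 1, 0, 0, 0); (1, 1, 1, 1, 1); (0, 0, 0, 1, 1); (0, 0, 0, 0, 1))


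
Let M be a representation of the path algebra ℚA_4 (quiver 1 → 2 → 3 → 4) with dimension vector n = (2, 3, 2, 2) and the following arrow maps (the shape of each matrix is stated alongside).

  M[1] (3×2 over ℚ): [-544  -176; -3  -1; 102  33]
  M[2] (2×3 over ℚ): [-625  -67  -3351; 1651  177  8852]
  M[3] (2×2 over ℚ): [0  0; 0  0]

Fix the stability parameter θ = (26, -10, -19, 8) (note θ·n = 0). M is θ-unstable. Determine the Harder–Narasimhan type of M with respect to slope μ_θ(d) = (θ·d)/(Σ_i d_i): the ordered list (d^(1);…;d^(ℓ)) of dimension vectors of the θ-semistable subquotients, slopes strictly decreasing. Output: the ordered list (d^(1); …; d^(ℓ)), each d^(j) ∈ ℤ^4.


Via rank(M_{q-1}∘⋯∘M_p): M ≅ I[1,3]^2, I[2,2], I[4,4]^2.
μ_θ-semistable layers: μ^(1)=8; μ^(2)=-1; μ^(3)=-10

((0, 0, 0, 2); (2, 2, 2, 0); (0, 1, 0, 0))


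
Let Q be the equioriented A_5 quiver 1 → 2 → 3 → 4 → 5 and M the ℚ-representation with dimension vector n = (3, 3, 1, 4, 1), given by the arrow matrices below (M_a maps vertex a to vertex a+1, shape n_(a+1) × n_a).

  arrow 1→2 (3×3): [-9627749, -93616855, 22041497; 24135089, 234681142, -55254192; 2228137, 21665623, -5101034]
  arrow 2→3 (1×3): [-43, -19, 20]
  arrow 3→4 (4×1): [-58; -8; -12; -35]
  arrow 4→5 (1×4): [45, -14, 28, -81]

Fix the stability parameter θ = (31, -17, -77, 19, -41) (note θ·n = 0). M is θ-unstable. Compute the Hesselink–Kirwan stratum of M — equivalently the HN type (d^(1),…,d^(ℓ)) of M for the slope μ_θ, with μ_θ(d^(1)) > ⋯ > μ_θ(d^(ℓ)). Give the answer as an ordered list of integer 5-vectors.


Via rank(M_{q-1}∘⋯∘M_p): M ≅ I[1,2]^2, I[1,5], I[4,4]^3.
μ_θ-semistable layers: μ^(1)=19; μ^(2)=7; μ^(3)=-11; μ^(4)=-21

((0, 0, 0, 3, 0); (2, 2, 0, 0, 0); (0, 0, 0, 1, 1); (1, 1, 1, 0, 0))


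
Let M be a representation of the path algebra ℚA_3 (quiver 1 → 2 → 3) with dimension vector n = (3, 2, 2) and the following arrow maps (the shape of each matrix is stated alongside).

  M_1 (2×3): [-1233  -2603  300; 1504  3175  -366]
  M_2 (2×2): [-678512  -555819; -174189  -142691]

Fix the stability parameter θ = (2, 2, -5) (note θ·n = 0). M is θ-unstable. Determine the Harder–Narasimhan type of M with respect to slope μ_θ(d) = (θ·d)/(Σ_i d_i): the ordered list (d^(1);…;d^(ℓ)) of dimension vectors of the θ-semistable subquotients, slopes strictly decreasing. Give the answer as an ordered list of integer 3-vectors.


Interval decomposition of M: I[1,1], I[1,3]^2.
HN type (ℓ=2): μ^(1)=2; μ^(2)=-1/3

((1, 0, 0); (2, 2, 2))


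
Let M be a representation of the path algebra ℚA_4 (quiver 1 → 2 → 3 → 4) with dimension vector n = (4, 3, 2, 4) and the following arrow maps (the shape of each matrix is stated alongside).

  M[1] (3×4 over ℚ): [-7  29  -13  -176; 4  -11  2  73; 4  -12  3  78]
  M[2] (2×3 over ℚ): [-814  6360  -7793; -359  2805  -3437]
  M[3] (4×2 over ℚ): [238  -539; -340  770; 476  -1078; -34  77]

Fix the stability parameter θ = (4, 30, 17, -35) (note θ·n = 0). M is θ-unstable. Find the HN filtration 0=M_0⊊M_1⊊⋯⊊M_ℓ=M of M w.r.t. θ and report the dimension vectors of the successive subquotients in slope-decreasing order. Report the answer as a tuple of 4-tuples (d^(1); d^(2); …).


Interval decomposition of M: I[1,1], I[1,2], I[1,3], I[1,4], I[4,4]^3.
HN type (ℓ=4): μ^(1)=30; μ^(2)=47/2; μ^(3)=4; μ^(4)=-35

((0, 1, 0, 0); (0, 1, 1, 0); (4, 1, 1, 1); (0, 0, 0, 3))


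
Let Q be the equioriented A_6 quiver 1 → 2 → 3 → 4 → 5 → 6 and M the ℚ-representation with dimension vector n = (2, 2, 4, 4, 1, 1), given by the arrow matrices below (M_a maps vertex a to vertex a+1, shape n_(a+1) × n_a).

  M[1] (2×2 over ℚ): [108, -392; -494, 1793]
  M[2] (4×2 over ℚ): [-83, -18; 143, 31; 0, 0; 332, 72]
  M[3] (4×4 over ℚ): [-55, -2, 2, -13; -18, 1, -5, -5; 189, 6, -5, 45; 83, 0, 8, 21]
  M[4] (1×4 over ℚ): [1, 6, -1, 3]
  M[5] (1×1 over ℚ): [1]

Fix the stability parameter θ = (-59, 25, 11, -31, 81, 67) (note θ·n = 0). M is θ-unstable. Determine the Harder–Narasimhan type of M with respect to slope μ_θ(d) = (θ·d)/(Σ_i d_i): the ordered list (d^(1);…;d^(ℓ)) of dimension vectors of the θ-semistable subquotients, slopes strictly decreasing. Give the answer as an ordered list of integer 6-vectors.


Interval decomposition of M: I[1,4], I[1,6], I[3,4]^2.
HN type (ℓ=4): μ^(1)=74; μ^(2)=5/3; μ^(3)=-10; μ^(4)=-59

((0, 0, 0, 0, 1, 1); (0, 2, 2, 2, 0, 0); (0, 0, 2, 2, 0, 0); (2, 0, 0, 0, 0, 0))


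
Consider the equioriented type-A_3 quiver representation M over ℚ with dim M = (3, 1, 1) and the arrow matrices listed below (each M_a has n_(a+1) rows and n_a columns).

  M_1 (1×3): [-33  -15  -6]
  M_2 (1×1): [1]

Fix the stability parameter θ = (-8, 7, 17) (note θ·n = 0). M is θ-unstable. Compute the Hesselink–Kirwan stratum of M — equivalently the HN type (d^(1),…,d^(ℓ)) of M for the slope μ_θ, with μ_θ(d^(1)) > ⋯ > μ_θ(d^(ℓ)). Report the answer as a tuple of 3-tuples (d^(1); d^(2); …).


Via rank(M_{q-1}∘⋯∘M_p): M ≅ I[1,1]^2, I[1,3].
μ_θ-semistable layers: μ^(1)=17; μ^(2)=7; μ^(3)=-8

((0, 0, 1); (0, 1, 0); (3, 0, 0))


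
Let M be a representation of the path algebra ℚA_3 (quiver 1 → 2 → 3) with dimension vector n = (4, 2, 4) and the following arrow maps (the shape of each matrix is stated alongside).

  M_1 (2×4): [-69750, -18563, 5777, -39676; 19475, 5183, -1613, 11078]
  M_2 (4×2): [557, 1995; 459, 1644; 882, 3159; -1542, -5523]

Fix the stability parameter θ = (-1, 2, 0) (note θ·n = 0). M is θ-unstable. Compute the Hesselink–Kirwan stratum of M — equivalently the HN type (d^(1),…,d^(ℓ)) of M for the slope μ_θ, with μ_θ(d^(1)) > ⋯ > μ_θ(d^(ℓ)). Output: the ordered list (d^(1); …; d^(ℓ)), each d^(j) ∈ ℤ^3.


Interval decomposition of M: I[1,1]^2, I[1,3]^2, I[3,3]^2.
HN type (ℓ=3): μ^(1)=1; μ^(2)=0; μ^(3)=-1

((0, 2, 2); (0, 0, 2); (4, 0, 0))


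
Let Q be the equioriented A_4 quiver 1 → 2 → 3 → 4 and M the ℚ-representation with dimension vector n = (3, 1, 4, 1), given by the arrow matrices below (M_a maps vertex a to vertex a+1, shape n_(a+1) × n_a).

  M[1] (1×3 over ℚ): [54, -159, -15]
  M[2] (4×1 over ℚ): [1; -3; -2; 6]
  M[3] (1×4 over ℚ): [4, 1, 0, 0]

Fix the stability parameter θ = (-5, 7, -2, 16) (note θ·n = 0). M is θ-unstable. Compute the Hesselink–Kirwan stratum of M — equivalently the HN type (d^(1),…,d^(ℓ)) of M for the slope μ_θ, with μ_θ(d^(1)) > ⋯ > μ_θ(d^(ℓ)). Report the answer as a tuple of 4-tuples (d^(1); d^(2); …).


Via rank(M_{q-1}∘⋯∘M_p): M ≅ I[1,1]^2, I[1,4], I[3,3]^3.
μ_θ-semistable layers: μ^(1)=16; μ^(2)=5/2; μ^(3)=-2; μ^(4)=-5

((0, 0, 0, 1); (0, 1, 1, 0); (0, 0, 3, 0); (3, 0, 0, 0))


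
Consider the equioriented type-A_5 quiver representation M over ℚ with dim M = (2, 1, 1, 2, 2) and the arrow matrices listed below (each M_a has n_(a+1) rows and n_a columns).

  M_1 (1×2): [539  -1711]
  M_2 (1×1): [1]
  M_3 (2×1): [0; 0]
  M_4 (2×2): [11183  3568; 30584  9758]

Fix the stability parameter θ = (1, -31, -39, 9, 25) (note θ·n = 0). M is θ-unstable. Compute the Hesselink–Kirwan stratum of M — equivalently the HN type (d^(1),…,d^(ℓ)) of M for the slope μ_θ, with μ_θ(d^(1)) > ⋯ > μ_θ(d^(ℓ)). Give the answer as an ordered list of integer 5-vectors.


Via rank(M_{q-1}∘⋯∘M_p): M ≅ I[1,1], I[1,3], I[4,5]^2.
μ_θ-semistable layers: μ^(1)=25; μ^(2)=9; μ^(3)=1; μ^(4)=-23

((0, 0, 0, 0, 2); (0, 0, 0, 2, 0); (1, 0, 0, 0, 0); (1, 1, 1, 0, 0))


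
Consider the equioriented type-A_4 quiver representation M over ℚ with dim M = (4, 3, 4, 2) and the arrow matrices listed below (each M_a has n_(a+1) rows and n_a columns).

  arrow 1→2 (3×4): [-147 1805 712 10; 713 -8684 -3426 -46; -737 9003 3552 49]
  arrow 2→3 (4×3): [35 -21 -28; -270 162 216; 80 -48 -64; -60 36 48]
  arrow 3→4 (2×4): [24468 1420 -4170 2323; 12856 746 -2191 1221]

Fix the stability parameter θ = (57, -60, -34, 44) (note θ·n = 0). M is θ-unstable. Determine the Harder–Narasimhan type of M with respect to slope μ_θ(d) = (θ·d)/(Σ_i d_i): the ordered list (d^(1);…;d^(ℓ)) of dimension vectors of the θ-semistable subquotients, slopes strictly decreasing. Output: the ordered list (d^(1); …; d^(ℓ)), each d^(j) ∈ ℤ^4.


Via rank(M_{q-1}∘⋯∘M_p): M ≅ I[1,1], I[1,2]^2, I[1,3], I[3,3], I[3,4]^2.
μ_θ-semistable layers: μ^(1)=57; μ^(2)=44; μ^(3)=-3/2; μ^(4)=-37/3; μ^(5)=-34

((1, 0, 0, 0); (0, 0, 0, 2); (2, 2, 0, 0); (1, 1, 1, 0); (0, 0, 3, 0))


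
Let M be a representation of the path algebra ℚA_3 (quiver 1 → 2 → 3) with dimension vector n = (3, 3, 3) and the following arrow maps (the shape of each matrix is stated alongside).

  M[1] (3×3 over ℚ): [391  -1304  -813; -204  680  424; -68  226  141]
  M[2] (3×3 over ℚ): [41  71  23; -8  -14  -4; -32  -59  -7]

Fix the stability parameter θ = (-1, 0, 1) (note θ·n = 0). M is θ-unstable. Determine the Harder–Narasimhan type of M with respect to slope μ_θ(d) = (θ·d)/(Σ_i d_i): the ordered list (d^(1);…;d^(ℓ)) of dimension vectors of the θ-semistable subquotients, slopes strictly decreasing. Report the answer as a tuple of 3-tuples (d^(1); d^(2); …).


Via rank(M_{q-1}∘⋯∘M_p): M ≅ I[1,1], I[1,3]^2, I[2,3].
μ_θ-semistable layers: μ^(1)=1; μ^(2)=0; μ^(3)=-1

((0, 0, 3); (0, 3, 0); (3, 0, 0))


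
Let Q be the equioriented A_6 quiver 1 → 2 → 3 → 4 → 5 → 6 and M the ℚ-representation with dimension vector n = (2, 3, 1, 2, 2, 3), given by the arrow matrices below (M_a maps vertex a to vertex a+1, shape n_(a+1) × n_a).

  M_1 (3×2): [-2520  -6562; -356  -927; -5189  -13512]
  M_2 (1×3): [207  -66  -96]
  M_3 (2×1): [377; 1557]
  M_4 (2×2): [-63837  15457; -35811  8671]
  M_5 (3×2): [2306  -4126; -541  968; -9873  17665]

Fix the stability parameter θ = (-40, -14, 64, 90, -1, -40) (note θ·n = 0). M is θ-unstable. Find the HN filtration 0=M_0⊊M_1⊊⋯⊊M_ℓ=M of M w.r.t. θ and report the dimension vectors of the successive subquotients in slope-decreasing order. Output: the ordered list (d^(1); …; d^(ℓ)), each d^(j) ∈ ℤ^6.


Barcode: M ≅ I[1,2]^2, I[2,4], I[4,6], I[5,6], I[6,6]. HN layers by μ_θ (6 steps, strictly decreasing):
  μ^(1)=90; μ^(2)=64; μ^(3)=49/3; μ^(4)=-14; μ^(5)=-41/2; μ^(6)=-40

((0, 0, 0, 1, 0, 0); (0, 0, 1, 0, 0, 0); (0, 0, 0, 1, 1, 1); (0, 3, 0, 0, 0, 0); (0, 0, 0, 0, 1, 1); (2, 0, 0, 0, 0, 1))


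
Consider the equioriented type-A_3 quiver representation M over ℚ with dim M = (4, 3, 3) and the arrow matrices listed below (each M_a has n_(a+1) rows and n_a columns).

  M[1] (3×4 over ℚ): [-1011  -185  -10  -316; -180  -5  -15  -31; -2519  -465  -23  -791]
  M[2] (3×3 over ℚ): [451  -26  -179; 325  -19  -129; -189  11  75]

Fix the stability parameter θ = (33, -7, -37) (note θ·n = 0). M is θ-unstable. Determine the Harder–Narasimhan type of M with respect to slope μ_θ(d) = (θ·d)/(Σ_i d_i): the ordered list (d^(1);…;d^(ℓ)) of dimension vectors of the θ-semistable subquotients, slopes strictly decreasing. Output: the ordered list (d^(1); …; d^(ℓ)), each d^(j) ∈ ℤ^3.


Via rank(M_{q-1}∘⋯∘M_p): M ≅ I[1,1], I[1,3]^3.
μ_θ-semistable layers: μ^(1)=33; μ^(2)=-11/3

((1, 0, 0); (3, 3, 3))


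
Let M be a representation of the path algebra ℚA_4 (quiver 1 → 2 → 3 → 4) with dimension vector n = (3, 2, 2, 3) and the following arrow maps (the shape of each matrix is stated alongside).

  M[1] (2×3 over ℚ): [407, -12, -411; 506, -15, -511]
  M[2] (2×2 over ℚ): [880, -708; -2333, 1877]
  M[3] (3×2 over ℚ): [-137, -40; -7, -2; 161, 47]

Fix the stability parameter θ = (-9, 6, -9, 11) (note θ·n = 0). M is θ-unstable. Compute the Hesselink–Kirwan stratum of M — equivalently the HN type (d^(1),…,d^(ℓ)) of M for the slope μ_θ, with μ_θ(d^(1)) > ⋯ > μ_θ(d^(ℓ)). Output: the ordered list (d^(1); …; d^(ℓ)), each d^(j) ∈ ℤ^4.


Interval decomposition of M: I[1,1], I[1,4]^2, I[4,4].
HN type (ℓ=3): μ^(1)=11; μ^(2)=-3/2; μ^(3)=-9

((0, 0, 0, 3); (0, 2, 2, 0); (3, 0, 0, 0))
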